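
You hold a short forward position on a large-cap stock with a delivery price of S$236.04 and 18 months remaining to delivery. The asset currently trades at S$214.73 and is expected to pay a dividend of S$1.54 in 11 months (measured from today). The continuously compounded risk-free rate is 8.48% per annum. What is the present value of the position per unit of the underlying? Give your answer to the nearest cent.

PV(remaining dividends) I = 1.54·e^(−0.0848·11/12) = 1.4248
Current forward F = (S − I)·e^(rT) = (214.73 − 1.4248)·e^(0.0848·18/12) = 213.3052 × 1.135644 = 242.2388
Value (long) = (F − K)·e^(−rT) = (242.2388 − 236.04) × 0.880558 = 5.4584
Short position value = −(long value) = -S$5.46

-S$5.46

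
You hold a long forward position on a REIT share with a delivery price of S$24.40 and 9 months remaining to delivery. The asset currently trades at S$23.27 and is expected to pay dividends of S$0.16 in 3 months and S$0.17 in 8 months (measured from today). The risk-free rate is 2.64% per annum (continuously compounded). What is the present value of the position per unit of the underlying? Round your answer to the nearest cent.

-S$0.98

PV(remaining dividends) I = 0.16·e^(−0.0264·3/12) + 0.17·e^(−0.0264·8/12) = 0.3260
Current forward F = (S − I)·e^(rT) = (23.27 − 0.3260)·e^(0.0264·9/12) = 22.9440 × 1.019997 = 23.4028
Value (long) = (F − K)·e^(−rT) = (23.4028 − 24.40) × 0.980395 = -0.9776
Value = -S$0.98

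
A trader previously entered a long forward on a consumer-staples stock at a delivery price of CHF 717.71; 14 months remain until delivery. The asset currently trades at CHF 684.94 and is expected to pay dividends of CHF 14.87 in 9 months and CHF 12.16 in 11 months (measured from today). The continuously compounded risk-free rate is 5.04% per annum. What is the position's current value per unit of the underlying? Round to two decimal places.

-CHF 17.71

PV(remaining dividends) I = 14.87·e^(−0.0504·9/12) + 12.16·e^(−0.0504·11/12) = 25.9294
Current forward F = (S − I)·e^(rT) = (684.94 − 25.9294)·e^(0.0504·14/12) = 659.0106 × 1.060563 = 698.9223
Value (long) = (F − K)·e^(−rT) = (698.9223 − 717.71) × 0.942895 = -17.7148
Value = -CHF 17.71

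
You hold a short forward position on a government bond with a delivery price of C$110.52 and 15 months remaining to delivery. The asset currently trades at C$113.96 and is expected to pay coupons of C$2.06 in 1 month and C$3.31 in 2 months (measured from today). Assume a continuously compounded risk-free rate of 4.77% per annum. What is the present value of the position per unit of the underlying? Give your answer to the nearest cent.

-C$4.50

PV(remaining coupons) I = 2.06·e^(−0.0477·1/12) + 3.31·e^(−0.0477·2/12) = 5.3356
Current forward F = (S − I)·e^(rT) = (113.96 − 5.3356)·e^(0.0477·15/12) = 108.6244 × 1.061438 = 115.2981
Value (long) = (F − K)·e^(−rT) = (115.2981 − 110.52) × 0.942118 = 4.5015
Short position value = −(long value) = -C$4.50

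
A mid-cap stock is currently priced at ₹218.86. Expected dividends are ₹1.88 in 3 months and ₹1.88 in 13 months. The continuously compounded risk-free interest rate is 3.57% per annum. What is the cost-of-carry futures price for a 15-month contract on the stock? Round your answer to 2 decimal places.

PV(dividends) I = 1.88·e^(−0.0357·3/12) + 1.88·e^(−0.0357·13/12)
I = 1.8633 + 1.8087 = 3.6720
F = (S − I)·e^(rT) = (218.86 − 3.6720) · e^(0.0357·15/12)
= 215.1880 · e^0.044625 = 215.1880 × 1.045636 = ₹225.01

₹225.01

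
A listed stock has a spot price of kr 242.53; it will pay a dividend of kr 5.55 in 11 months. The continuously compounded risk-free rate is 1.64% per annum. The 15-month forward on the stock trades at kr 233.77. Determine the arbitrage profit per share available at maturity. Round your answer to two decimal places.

kr 8.20 per share

PV(dividends) I = 5.55·e^(−0.0164·11/12) = 5.4672
Fair forward F* = (S − I)·e^(rT) = (242.53 − 5.4672)·e^0.020500 = 237.0628 × 1.020712 = 241.9728
Market kr 233.77 < fair 241.9728: forward underpriced → reverse cash-and-carry (short the stock, invest proceeds at r, pay the dividends, go long the forward).
Profit at T = |F_mkt − F*| = |233.77 − 241.9728| = kr 8.20 per share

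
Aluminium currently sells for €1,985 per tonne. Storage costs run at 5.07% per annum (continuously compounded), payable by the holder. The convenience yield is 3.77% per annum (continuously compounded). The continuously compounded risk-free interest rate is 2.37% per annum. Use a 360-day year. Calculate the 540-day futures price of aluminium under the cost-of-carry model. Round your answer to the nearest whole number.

€2,097 per tonne

Net carry = r + u − y = 0.0237 + 0.0507 − 0.0377 = 0.0367
F = S·e^((r+u−y)T) = 1985 · e^(0.0367 × 540/360) = 1985 · e^0.055050
= 1985 × 1.056593 = €2,097 per tonne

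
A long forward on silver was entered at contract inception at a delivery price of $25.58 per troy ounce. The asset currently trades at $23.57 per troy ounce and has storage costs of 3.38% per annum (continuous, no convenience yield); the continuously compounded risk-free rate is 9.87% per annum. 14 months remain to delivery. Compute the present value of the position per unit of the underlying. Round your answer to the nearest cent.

$1.72 per troy ounce

Current fair forward for the remaining 14 months: F = S·e^((r + u)·T), (r + u) = 0.0987 + 0.0338 = 0.1325
F = 23.57 · e^(0.1325 × 14/12) = 23.57 × 1.167172 = 27.5102
Value of long forward = (F − K)·e^(−rT) = (27.5102 − 25.58) · e^(−0.0987·14/12)
= 1.9302 × 0.891232 = 1.72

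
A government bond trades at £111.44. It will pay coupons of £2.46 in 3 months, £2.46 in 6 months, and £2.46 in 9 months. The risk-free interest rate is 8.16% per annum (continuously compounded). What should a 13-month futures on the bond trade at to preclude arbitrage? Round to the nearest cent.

£114.00

PV(coupons) I = 2.46·e^(−0.0816·3/12) + 2.46·e^(−0.0816·6/12) + 2.46·e^(−0.0816·9/12)
I = 2.4103 + 2.3617 + 2.3140 = 7.0860
F = (S − I)·e^(rT) = (111.44 − 7.0860) · e^(0.0816·13/12)
= 104.3540 · e^0.088400 = 104.3540 × 1.092425 = £114.00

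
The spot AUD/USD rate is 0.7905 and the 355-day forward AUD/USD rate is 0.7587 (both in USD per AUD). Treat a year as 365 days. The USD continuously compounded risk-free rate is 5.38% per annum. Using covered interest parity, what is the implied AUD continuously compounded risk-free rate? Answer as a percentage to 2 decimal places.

9.60%

F = S·e^((r_USD − r_AUD)T) ⇒ r_AUD = r_USD − ln(F/S)/T
ln(0.7587/0.7905) = -0.041059; /(355/365) = -0.042216
r_AUD = 0.0538 + 0.042216 = 0.096016
r_AUD = 9.60%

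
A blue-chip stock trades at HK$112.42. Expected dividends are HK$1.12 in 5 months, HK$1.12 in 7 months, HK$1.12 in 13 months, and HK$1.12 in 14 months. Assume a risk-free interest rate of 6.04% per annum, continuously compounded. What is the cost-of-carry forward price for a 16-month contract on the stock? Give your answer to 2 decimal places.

HK$117.22

PV(dividends) I = 1.12·e^(−0.0604·5/12) + 1.12·e^(−0.0604·7/12) + 1.12·e^(−0.0604·13/12) + 1.12·e^(−0.0604·14/12)
I = 1.0922 + 1.0812 + 1.0491 + 1.0438 = 4.2663
F = (S − I)·e^(rT) = (112.42 − 4.2663) · e^(0.0604·16/12)
= 108.1537 · e^0.080533 = 108.1537 × 1.083865 = HK$117.22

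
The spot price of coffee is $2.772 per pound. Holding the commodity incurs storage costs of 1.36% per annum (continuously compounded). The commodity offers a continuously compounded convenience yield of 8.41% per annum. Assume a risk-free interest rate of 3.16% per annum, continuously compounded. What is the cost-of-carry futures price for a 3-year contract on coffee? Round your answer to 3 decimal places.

Net carry = r + u − y = 0.0316 + 0.0136 − 0.0841 = -0.0389
F = S·e^((r+u−y)T) = 2.772 · e^(-0.0389 × 3) = 2.772 · e^-0.116700
= 2.772 × 0.889852 = $2.467 per pound

$2.467 per pound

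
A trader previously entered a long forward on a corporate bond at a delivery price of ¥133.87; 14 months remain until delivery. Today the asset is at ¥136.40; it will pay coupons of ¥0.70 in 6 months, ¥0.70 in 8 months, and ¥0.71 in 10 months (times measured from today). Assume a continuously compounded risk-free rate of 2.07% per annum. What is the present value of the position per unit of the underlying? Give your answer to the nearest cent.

¥3.64

PV(remaining coupons) I = 0.70·e^(−0.0207·6/12) + 0.70·e^(−0.0207·8/12) + 0.71·e^(−0.0207·10/12) = 2.0811
Current forward F = (S − I)·e^(rT) = (136.40 − 2.0811)·e^(0.0207·14/12) = 134.3189 × 1.024444 = 137.6022
Value (long) = (F − K)·e^(−rT) = (137.6022 − 133.87) × 0.976139 = 3.6431
Value = ¥3.64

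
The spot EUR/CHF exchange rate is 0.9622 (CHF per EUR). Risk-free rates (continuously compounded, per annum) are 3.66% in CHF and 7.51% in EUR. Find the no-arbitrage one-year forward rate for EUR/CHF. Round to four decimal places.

F = S·e^((r_CHF − r_EUR)T) = 0.9622 · e^((0.0366 − 0.0751) × 12/12)
= 0.9622 · e^-0.038500 = 0.9622 × 0.962232
F = 0.9259 CHF per EUR

0.9259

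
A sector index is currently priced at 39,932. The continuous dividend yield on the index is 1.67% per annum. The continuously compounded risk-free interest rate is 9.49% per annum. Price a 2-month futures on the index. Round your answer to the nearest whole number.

F = S·e^((r − q)T) = 39932 · e^((0.0949 − 0.0167) × 2/12)
= 39932 · e^0.013033 = 39932 × 1.013118
F = 40,456

40,456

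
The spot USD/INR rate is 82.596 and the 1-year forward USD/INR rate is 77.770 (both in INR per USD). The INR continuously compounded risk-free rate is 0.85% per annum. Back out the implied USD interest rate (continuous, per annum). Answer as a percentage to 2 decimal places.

F = S·e^((r_INR − r_USD)T) ⇒ r_USD = r_INR − ln(F/S)/T
ln(77.770/82.596) = -0.060206; /(1) = -0.060206
r_USD = 0.0085 + 0.060206 = 0.068706
r_USD = 6.87%

6.87%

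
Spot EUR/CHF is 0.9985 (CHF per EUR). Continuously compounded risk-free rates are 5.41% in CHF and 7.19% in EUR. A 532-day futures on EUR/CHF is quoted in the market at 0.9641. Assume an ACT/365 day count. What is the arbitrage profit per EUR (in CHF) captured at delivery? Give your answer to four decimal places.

0.0088 per EUR (in CHF)

Fair futures: F* = S·e^(carry·T), with carry = (r_CHF − r_EUR) = 0.0541 − 0.0719 = -0.0178
F* = 0.9985 · e^(-0.0178 × 532/365) = 0.9985 · e^-0.025944 = 0.9985 × 0.974390 = 0.9729
Market 0.9641 < fair 0.9729: forward underpriced → reverse cash-and-carry (short spot, go long the forward).
At maturity, profit = |F_mkt − F*| = |0.9641 − 0.9729| = 0.0088 per EUR (in CHF)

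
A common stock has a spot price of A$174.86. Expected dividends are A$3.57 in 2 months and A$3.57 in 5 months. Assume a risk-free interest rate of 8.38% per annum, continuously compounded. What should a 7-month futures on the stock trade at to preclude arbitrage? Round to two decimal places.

PV(dividends) I = 3.57·e^(−0.0838·2/12) + 3.57·e^(−0.0838·5/12)
I = 3.5205 + 3.4475 = 6.9680
F = (S − I)·e^(rT) = (174.86 − 6.9680) · e^(0.0838·7/12)
= 167.8920 · e^0.048883 = 167.8920 × 1.050097 = A$176.30

A$176.30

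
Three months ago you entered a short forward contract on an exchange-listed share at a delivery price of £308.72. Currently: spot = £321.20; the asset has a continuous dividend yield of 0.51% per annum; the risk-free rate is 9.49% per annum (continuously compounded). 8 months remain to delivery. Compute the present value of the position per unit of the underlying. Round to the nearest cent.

Current fair forward for the remaining 8 months: F = S·e^((r − q)·T), (r − q) = 0.0949 − 0.0051 = 0.0898
F = 321.20 · e^(0.0898 × 8/12) = 321.20 × 1.061695 = 341.0164
Value of long forward = (F − K)·e^(−rT) = (341.0164 − 308.72) · e^(−0.0949·8/12)
= 32.2964 × 0.938693 = 30.32
Short position value = −(long value) = -£30.32

-£30.32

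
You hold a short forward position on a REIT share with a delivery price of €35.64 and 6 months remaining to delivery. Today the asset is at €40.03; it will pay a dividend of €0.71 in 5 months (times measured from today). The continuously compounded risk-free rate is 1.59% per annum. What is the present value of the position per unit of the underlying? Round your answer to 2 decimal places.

-€3.97

PV(remaining dividends) I = 0.71·e^(−0.0159·5/12) = 0.7053
Current forward F = (S − I)·e^(rT) = (40.03 − 0.7053)·e^(0.0159·6/12) = 39.3247 × 1.007982 = 39.6386
Value (long) = (F − K)·e^(−rT) = (39.6386 − 35.64) × 0.992082 = 3.9669
Short position value = −(long value) = -€3.97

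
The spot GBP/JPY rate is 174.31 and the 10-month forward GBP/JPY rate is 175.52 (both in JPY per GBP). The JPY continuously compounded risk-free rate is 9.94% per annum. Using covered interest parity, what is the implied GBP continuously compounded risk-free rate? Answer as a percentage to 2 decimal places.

F = S·e^((r_JPY − r_GBP)T) ⇒ r_GBP = r_JPY − ln(F/S)/T
ln(175.52/174.31) = 0.006918; /(10/12) = 0.008302
r_GBP = 0.0994 − 0.008302 = 0.091098
r_GBP = 9.11%

9.11%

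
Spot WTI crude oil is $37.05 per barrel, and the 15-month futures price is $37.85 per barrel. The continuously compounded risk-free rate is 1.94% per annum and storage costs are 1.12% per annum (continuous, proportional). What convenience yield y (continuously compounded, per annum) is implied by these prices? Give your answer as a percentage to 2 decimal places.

F = S·e^((r+u−y)T) ⇒ (r+u−y) = ln(F/S)/T
ln(37.85/37.05) = 0.021363; /T ⇒ 0.017090
y = r + u − ln(F/S)/T = 0.0194 + 0.0112 − 0.017090 = 0.013510
y = 1.35%

1.35%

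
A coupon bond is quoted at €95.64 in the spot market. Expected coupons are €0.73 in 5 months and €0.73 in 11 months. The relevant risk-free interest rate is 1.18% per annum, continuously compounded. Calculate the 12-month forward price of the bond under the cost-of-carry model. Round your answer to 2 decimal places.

€95.31

PV(coupons) I = 0.73·e^(−0.0118·5/12) + 0.73·e^(−0.0118·11/12)
I = 0.7264 + 0.7221 = 1.4485
F = (S − I)·e^(rT) = (95.64 − 1.4485) · e^(0.0118·12/12)
= 94.1915 · e^0.011800 = 94.1915 × 1.011870 = €95.31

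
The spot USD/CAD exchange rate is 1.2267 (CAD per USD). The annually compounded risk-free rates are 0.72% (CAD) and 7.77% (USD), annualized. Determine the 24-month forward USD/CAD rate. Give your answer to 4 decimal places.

By covered interest parity, F = S · (1+r_CAD)^T / (1+r_USD)^T
= 1.2267 × 1.014452 / 1.161437 = 1.2267 × 0.873446
F = 1.0715 CAD per USD

1.0715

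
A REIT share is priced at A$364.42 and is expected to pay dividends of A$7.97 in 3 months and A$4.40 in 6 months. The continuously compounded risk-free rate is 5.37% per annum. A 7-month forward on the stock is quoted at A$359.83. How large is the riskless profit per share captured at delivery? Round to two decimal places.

A$3.65 per share

PV(dividends) I = 7.97·e^(−0.0537·3/12) + 4.40·e^(−0.0537·6/12) = 12.1471
Fair forward F* = (S − I)·e^(rT) = (364.42 − 12.1471)·e^0.031325 = 352.2729 × 1.031821 = 363.4826
Market A$359.83 < fair 363.4826: forward underpriced → reverse cash-and-carry (short the stock, invest proceeds at r, pay the dividends, go long the forward).
Profit at T = |F_mkt − F*| = |359.83 − 363.4826| = A$3.65 per share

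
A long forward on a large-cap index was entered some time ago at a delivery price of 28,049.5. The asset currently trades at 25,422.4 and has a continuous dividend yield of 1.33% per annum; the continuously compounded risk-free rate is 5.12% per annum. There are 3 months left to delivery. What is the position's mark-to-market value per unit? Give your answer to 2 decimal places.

-2354.74

Current fair forward for the remaining 3 months: F = S·e^((r − q)·T), (r − q) = 0.0512 − 0.0133 = 0.0379
F = 25422.4 · e^(0.0379 × 3/12) = 25422.4 × 1.00952003 = 25664.4220
Value of long forward = (F − K)·e^(−rT) = (25664.4220 − 28049.5) · e^(−0.0512·3/12)
= -2385.0780 × 0.98728157 = -2354.74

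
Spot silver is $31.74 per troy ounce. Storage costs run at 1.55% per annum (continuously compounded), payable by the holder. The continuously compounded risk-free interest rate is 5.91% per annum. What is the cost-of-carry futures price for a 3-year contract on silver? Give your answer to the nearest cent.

$39.70 per troy ounce

Net carry = r + u − y = 0.0591 + 0.0155 − 0.0000 = 0.0746
F = S·e^((r+u−y)T) = 31.74 · e^(0.0746 × 3) = 31.74 · e^0.223800
= 31.74 × 1.250821 = $39.70 per troy ounce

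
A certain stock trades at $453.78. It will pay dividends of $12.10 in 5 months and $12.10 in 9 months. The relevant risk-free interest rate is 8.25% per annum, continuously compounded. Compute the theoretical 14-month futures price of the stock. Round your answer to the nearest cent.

PV(dividends) I = 12.10·e^(−0.0825·5/12) + 12.10·e^(−0.0825·9/12)
I = 11.6911 + 11.3740 = 23.0651
F = (S − I)·e^(rT) = (453.78 − 23.0651) · e^(0.0825·14/12)
= 430.7149 · e^0.096250 = 430.7149 × 1.101034 = $474.23

$474.23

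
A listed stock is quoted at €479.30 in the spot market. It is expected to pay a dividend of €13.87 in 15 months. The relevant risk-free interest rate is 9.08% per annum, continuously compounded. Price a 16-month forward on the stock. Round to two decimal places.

PV(dividends) I = 13.87·e^(−0.0908·15/12)
I = 12.3818
F = (S − I)·e^(rT) = (479.30 − 12.3818) · e^(0.0908·16/12)
= 466.9182 · e^0.121067 = 466.9182 × 1.128701 = €527.01

€527.01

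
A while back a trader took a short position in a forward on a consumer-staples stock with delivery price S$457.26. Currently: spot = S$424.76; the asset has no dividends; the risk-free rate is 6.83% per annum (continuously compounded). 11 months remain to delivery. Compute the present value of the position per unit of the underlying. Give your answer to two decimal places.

S$4.75

Current fair forward for the remaining 11 months: F = S·e^(r·T), r = 0.0683
F = 424.76 · e^(0.0683 × 11/12) = 424.76 × 1.064610 = 452.2037
Value of long forward = (F − K)·e^(−rT) = (452.2037 − 457.26) · e^(−0.0683·11/12)
= -5.0563 × 0.939311 = -4.75
Short position value = −(long value) = S$4.75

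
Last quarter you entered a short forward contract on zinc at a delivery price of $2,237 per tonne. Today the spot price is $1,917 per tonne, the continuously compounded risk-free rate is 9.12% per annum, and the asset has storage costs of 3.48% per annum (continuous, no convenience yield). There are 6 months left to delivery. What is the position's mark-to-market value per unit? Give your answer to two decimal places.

$186.64 per tonne

Current fair forward for the remaining 6 months: F = S·e^((r + u)·T), (r + u) = 0.0912 + 0.0348 = 0.1260
F = 1917 · e^(0.1260 × 6/12) = 1917 × 1.06502684 = 2041.6565
Value of long forward = (F − K)·e^(−rT) = (2041.6565 − 2237) · e^(−0.0912·6/12)
= -195.3435 × 0.95542406 = -186.64
Short position value = −(long value) = $186.64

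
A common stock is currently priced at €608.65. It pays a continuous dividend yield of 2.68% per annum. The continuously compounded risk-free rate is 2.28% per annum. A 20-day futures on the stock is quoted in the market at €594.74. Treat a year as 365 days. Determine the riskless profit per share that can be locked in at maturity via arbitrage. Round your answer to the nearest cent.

Fair futures: F* = S·e^(carry·T), with carry = (r − q) = 0.0228 − 0.0268 = -0.0040
F* = 608.65 · e^(-0.0040 × 20/365) = 608.65 · e^-0.000219 = 608.65 × 0.999781 = €608.5167
Market €594.74 < fair €608.5167: forward underpriced → reverse cash-and-carry (short spot, go long the forward).
At maturity, profit = |F_mkt − F*| = |594.74 − 608.5167| = €13.78 per share

€13.78 per share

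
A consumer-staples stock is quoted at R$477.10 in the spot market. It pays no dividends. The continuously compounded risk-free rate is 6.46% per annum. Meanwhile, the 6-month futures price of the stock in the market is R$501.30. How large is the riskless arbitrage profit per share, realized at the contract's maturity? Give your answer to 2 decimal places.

Fair futures: F* = S·e^(carry·T), with carry = r = 0.0646
F* = 477.10 · e^(0.0646 × 6/12) = 477.10 · e^0.032300 = 477.10 × 1.032827 = R$492.7618
Market R$501.30 > fair R$492.7618: forward overpriced → cash-and-carry (buy spot, short the forward).
At maturity, profit = |F_mkt − F*| = |501.30 − 492.7618| = R$8.54 per share

R$8.54 per share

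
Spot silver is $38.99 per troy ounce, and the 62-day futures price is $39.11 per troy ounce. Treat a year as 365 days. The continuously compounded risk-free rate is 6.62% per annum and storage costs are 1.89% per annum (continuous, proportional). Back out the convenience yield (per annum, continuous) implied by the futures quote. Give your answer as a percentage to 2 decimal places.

6.70%

F = S·e^((r+u−y)T) ⇒ (r+u−y) = ln(F/S)/T
ln(39.11/38.99) = 0.003073; /T ⇒ 0.018091
y = r + u − ln(F/S)/T = 0.0662 + 0.0189 − 0.018091 = 0.067009
y = 6.70%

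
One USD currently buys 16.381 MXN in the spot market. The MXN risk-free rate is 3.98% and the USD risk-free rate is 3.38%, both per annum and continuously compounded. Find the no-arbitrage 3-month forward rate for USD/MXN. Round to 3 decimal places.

F = S·e^((r_MXN − r_USD)T) = 16.381 · e^((0.0398 − 0.0338) × 3/12)
= 16.381 · e^0.001500 = 16.381 × 1.001501
F = 16.406 MXN per USD

16.406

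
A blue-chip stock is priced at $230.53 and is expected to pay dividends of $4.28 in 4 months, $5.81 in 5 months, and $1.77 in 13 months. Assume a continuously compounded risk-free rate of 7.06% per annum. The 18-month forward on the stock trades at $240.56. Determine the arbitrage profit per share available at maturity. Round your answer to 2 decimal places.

$2.98 per share

PV(dividends) I = 4.28·e^(−0.0706·4/12) + 5.81·e^(−0.0706·5/12) + 1.77·e^(−0.0706·13/12) = 11.4617
Fair forward F* = (S − I)·e^(rT) = (230.53 − 11.4617)·e^0.105900 = 219.0683 × 1.111711 = 243.5406
Market $240.56 < fair 243.5406: forward underpriced → reverse cash-and-carry (short the stock, invest proceeds at r, pay the dividends, go long the forward).
Profit at T = |F_mkt − F*| = |240.56 − 243.5406| = $2.98 per share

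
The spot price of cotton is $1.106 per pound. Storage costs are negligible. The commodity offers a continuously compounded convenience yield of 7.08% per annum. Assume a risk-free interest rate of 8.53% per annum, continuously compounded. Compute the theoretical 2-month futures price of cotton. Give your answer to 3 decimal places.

$1.109 per pound

Net carry = r + u − y = 0.0853 + 0.0000 − 0.0708 = 0.0145
F = S·e^((r+u−y)T) = 1.106 · e^(0.0145 × 2/12) = 1.106 · e^0.002417
= 1.106 × 1.002420 = $1.109 per pound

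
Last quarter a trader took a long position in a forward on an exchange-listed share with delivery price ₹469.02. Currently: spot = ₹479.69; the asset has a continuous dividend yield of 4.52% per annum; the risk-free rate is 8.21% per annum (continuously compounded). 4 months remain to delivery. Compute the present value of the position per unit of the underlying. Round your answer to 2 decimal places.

Current fair forward for the remaining 4 months: F = S·e^((r − q)·T), (r − q) = 0.0821 − 0.0452 = 0.0369
F = 479.69 · e^(0.0369 × 4/12) = 479.69 × 1.012376 = 485.6266
Value of long forward = (F − K)·e^(−rT) = (485.6266 − 469.02) · e^(−0.0821·4/12)
= 16.6066 × 0.973004 = 16.16

₹16.16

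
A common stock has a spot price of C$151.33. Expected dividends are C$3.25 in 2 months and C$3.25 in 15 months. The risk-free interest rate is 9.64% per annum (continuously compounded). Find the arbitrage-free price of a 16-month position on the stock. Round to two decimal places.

PV(dividends) I = 3.25·e^(−0.0964·2/12) + 3.25·e^(−0.0964·15/12)
I = 3.1982 + 2.8811 = 6.0793
F = (S − I)·e^(rT) = (151.33 − 6.0793) · e^(0.0964·16/12)
= 145.2507 · e^0.128533 = 145.2507 × 1.137159 = C$165.17

C$165.17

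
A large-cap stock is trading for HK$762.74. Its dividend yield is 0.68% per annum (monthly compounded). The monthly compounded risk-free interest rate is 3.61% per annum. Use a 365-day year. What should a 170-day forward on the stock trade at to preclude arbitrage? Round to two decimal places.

HK$773.20

F = S · (1+r/12)^(12T) / (1+q/12)^(12T)
= 762.74 × 1.016930 / 1.003171 = 762.74 × 1.013716
F = HK$773.20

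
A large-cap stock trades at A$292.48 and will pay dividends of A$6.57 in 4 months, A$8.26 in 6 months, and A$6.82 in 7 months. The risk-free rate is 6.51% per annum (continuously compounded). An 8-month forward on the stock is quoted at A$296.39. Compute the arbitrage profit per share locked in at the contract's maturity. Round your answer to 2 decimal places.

PV(dividends) I = 6.57·e^(−0.0651·4/12) + 8.26·e^(−0.0651·6/12) + 6.82·e^(−0.0651·7/12) = 20.9903
Fair forward F* = (S − I)·e^(rT) = (292.48 − 20.9903)·e^0.043400 = 271.4897 × 1.044356 = 283.5319
Market A$296.39 > fair 283.5319: forward overpriced → cash-and-carry (borrow at r, buy the stock and collect the dividends, short the forward).
Profit at T = |F_mkt − F*| = |296.39 − 283.5319| = A$12.86 per share

A$12.86 per share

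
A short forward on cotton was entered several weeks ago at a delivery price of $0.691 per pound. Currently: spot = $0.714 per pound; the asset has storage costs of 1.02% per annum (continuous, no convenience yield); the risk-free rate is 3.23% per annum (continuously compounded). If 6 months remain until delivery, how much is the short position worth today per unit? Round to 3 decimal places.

Current fair forward for the remaining 6 months: F = S·e^((r + u)·T), (r + u) = 0.0323 + 0.0102 = 0.0425
F = 0.714 · e^(0.0425 × 6/12) = 0.714 × 1.021477 = 0.7293
Value of long forward = (F − K)·e^(−rT) = (0.7293 − 0.691) · e^(−0.0323·6/12)
= 0.0383 × 0.983980 = 0.038
Short position value = −(long value) = -$0.038

-$0.038 per pound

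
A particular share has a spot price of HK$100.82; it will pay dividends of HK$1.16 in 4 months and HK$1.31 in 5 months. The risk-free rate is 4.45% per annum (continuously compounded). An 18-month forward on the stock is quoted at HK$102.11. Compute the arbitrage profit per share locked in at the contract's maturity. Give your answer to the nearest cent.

HK$3.07 per share

PV(dividends) I = 1.16·e^(−0.0445·4/12) + 1.31·e^(−0.0445·5/12) = 2.4289
Fair forward F* = (S − I)·e^(rT) = (100.82 − 2.4289)·e^0.066750 = 98.3911 × 1.069028 = 105.1828
Market HK$102.11 < fair 105.1828: forward underpriced → reverse cash-and-carry (short the stock, invest proceeds at r, pay the dividends, go long the forward).
Profit at T = |F_mkt − F*| = |102.11 − 105.1828| = HK$3.07 per share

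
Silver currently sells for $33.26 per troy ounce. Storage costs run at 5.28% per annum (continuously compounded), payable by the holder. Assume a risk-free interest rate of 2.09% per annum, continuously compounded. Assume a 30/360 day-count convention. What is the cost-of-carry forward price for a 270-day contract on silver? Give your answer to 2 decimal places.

$35.15 per troy ounce

Net carry = r + u − y = 0.0209 + 0.0528 − 0.0000 = 0.0737
F = S·e^((r+u−y)T) = 33.26 · e^(0.0737 × 270/360) = 33.26 · e^0.055275
= 33.26 × 1.056831 = $35.15 per troy ounce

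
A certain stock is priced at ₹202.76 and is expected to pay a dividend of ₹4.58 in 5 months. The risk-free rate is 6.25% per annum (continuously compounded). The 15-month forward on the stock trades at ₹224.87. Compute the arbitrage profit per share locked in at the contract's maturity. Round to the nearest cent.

₹10.46 per share

PV(dividends) I = 4.58·e^(−0.0625·5/12) = 4.4623
Fair forward F* = (S − I)·e^(rT) = (202.76 − 4.4623)·e^0.078125 = 198.2977 × 1.081258 = 214.4110
Market ₹224.87 > fair 214.4110: forward overpriced → cash-and-carry (borrow at r, buy the stock and collect the dividends, short the forward).
Profit at T = |F_mkt − F*| = |224.87 − 214.4110| = ₹10.46 per share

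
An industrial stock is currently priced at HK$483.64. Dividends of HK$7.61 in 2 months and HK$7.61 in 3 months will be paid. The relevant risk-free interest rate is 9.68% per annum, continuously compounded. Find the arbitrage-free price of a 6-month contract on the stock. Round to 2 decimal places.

HK$491.97

PV(dividends) I = 7.61·e^(−0.0968·2/12) + 7.61·e^(−0.0968·3/12)
I = 7.4882 + 7.4280 = 14.9162
F = (S − I)·e^(rT) = (483.64 − 14.9162) · e^(0.0968·6/12)
= 468.7238 · e^0.048400 = 468.7238 × 1.049590 = HK$491.97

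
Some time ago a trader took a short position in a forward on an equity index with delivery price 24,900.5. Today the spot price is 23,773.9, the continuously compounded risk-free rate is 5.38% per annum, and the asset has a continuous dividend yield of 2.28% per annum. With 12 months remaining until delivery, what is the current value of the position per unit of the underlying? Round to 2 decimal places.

Current fair forward for the remaining 12 months: F = S·e^((r − q)·T), (r − q) = 0.0538 − 0.0228 = 0.0310
F = 23773.9 · e^(0.0310 × 12/12) = 23773.9 × 1.03148550 = 24522.4331
Value of long forward = (F − K)·e^(−rT) = (24522.4331 − 24900.5) · e^(−0.0538·12/12)
= -378.0669 × 0.94762161 = -358.26
Short position value = −(long value) = 358.26

358.26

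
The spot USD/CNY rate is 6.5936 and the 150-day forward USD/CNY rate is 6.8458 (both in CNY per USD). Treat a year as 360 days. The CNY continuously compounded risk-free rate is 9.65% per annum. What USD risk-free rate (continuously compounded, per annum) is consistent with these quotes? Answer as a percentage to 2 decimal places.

F = S·e^((r_CNY − r_USD)T) ⇒ r_USD = r_CNY − ln(F/S)/T
ln(6.8458/6.5936) = 0.037536; /(150/360) = 0.090086
r_USD = 0.0965 − 0.090086 = 0.006414
r_USD = 0.64%

0.64%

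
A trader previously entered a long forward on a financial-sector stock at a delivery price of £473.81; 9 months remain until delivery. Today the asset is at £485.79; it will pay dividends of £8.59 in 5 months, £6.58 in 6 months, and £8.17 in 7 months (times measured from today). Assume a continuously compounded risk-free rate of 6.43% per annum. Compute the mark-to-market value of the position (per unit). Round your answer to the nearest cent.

£11.68

PV(remaining dividends) I = 8.59·e^(−0.0643·5/12) + 6.58·e^(−0.0643·6/12) + 8.17·e^(−0.0643·7/12) = 22.6040
Current forward F = (S − I)·e^(rT) = (485.79 − 22.6040)·e^(0.0643·9/12) = 463.1860 × 1.049407 = 486.0706
Value (long) = (F − K)·e^(−rT) = (486.0706 − 473.81) × 0.952919 = 11.6834
Value = £11.68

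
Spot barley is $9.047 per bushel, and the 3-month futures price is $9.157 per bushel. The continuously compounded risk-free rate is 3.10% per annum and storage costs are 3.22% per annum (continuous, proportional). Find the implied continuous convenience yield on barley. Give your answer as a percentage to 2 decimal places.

1.49%

F = S·e^((r+u−y)T) ⇒ (r+u−y) = ln(F/S)/T
ln(9.157/9.047) = 0.012085; /T ⇒ 0.048340
y = r + u − ln(F/S)/T = 0.0310 + 0.0322 − 0.048340 = 0.014860
y = 1.49%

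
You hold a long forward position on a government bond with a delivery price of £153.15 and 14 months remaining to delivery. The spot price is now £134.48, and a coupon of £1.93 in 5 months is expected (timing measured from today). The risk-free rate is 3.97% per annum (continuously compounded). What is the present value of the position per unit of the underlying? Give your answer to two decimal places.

-£13.64

PV(remaining coupons) I = 1.93·e^(−0.0397·5/12) = 1.8983
Current forward F = (S − I)·e^(rT) = (134.48 − 1.8983)·e^(0.0397·14/12) = 132.5817 × 1.047406 = 138.8669
Value (long) = (F − K)·e^(−rT) = (138.8669 − 153.15) × 0.954740 = -13.6366
Value = -£13.64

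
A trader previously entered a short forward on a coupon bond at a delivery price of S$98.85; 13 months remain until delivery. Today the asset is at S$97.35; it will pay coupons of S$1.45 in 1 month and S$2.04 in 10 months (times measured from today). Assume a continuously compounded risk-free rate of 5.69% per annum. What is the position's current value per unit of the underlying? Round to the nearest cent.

PV(remaining coupons) I = 1.45·e^(−0.0569·1/12) + 2.04·e^(−0.0569·10/12) = 3.3887
Current forward F = (S − I)·e^(rT) = (97.35 − 3.3887)·e^(0.0569·13/12) = 93.9613 × 1.063581 = 99.9355
Value (long) = (F − K)·e^(−rT) = (99.9355 − 98.85) × 0.940220 = 1.0206
Short position value = −(long value) = -S$1.02

-S$1.02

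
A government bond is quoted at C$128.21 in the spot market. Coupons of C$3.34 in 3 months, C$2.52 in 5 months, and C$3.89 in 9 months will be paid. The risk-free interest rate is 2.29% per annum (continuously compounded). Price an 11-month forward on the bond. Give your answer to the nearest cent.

PV(coupons) I = 3.34·e^(−0.0229·3/12) + 2.52·e^(−0.0229·5/12) + 3.89·e^(−0.0229·9/12)
I = 3.3209 + 2.4961 + 3.8238 = 9.6408
F = (S − I)·e^(rT) = (128.21 − 9.6408) · e^(0.0229·11/12)
= 118.5692 · e^0.020992 = 118.5692 × 1.021214 = C$121.08

C$121.08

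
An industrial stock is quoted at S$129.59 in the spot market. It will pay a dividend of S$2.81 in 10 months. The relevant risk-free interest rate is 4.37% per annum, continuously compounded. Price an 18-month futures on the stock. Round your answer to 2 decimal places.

S$135.48

PV(dividends) I = 2.81·e^(−0.0437·10/12)
I = 2.7095
F = (S − I)·e^(rT) = (129.59 − 2.7095) · e^(0.0437·18/12)
= 126.8805 · e^0.065550 = 126.8805 × 1.067746 = S$135.48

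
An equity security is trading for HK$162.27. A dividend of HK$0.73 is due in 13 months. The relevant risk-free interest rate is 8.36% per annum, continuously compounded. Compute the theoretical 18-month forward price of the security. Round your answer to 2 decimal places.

HK$183.19

PV(dividends) I = 0.73·e^(−0.0836·13/12)
I = 0.6668
F = (S − I)·e^(rT) = (162.27 − 0.6668) · e^(0.0836·18/12)
= 161.6032 · e^0.125400 = 161.6032 × 1.133602 = HK$183.19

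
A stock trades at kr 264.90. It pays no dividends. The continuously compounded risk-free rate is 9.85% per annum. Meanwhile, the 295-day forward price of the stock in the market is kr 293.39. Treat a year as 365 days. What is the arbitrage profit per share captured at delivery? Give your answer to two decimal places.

Fair forward: F* = S·e^(carry·T), with carry = r = 0.0985
F* = 264.90 · e^(0.0985 × 295/365) = 264.90 · e^0.079610 = 264.90 × 1.082865 = kr 286.8509
Market kr 293.39 > fair kr 286.8509: forward overpriced → cash-and-carry (buy spot, short the forward).
At maturity, profit = |F_mkt − F*| = |293.39 − 286.8509| = kr 6.54 per share

kr 6.54 per share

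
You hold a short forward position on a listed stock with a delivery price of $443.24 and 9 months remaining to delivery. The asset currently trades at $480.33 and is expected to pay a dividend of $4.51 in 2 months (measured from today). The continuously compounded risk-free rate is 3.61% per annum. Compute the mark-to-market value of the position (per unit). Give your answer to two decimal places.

-$44.45

PV(remaining dividends) I = 4.51·e^(−0.0361·2/12) = 4.4829
Current forward F = (S − I)·e^(rT) = (480.33 − 4.4829)·e^(0.0361·9/12) = 475.8471 × 1.027445 = 488.9067
Value (long) = (F − K)·e^(−rT) = (488.9067 − 443.24) × 0.973288 = 44.4469
Short position value = −(long value) = -$44.45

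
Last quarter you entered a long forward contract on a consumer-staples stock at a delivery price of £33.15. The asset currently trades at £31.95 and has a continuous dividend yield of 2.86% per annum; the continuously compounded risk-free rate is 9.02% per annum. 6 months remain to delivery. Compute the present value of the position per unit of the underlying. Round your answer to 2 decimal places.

-£0.19

Current fair forward for the remaining 6 months: F = S·e^((r − q)·T), (r − q) = 0.0902 − 0.0286 = 0.0616
F = 31.95 · e^(0.0616 × 6/12) = 31.95 × 1.031279 = 32.9494
Value of long forward = (F − K)·e^(−rT) = (32.9494 − 33.15) · e^(−0.0902·6/12)
= -0.2006 × 0.955902 = -0.19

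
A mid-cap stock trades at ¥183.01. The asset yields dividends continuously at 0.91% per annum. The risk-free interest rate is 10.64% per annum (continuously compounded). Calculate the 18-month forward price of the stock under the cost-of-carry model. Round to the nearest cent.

F = S·e^((r − q)T) = 183.01 · e^((0.1064 − 0.0091) × 18/12)
= 183.01 · e^0.145950 = 183.01 × 1.157138
F = ¥211.77

¥211.77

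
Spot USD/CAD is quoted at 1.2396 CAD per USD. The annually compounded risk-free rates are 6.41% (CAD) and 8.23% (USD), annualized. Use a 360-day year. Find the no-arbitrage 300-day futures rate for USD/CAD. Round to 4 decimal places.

By covered interest parity, F = S · (1+r_CAD)^T / (1+r_USD)^T
= 1.2396 × 1.053138 / 1.068127 = 1.2396 × 0.985967
F = 1.2222 CAD per USD

1.2222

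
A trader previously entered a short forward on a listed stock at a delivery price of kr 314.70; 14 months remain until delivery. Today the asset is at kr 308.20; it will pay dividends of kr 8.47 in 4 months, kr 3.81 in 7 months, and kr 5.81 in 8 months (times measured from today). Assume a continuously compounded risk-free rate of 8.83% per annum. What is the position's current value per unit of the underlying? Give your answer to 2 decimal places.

-kr 6.98

PV(remaining dividends) I = 8.47·e^(−0.0883·4/12) + 3.81·e^(−0.0883·7/12) + 5.81·e^(−0.0883·8/12) = 17.3209
Current forward F = (S − I)·e^(rT) = (308.20 − 17.3209)·e^(0.0883·14/12) = 290.8791 × 1.108510 = 322.4424
Value (long) = (F − K)·e^(−rT) = (322.4424 − 314.70) × 0.902112 = 6.9845
Short position value = −(long value) = -kr 6.98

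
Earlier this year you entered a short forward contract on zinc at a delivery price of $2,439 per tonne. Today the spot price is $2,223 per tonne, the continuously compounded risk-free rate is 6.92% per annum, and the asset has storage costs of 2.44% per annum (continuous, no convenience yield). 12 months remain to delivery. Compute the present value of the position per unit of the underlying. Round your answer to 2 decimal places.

-$1.98 per tonne

Current fair forward for the remaining 12 months: F = S·e^((r + u)·T), (r + u) = 0.0692 + 0.0244 = 0.0936
F = 2223 · e^(0.0936 × 12/12) = 2223 × 1.09812041 = 2441.1217
Value of long forward = (F − K)·e^(−rT) = (2441.1217 − 2439) · e^(−0.0692·12/12)
= 2.1217 × 0.93314003 = 1.98
Short position value = −(long value) = -$1.98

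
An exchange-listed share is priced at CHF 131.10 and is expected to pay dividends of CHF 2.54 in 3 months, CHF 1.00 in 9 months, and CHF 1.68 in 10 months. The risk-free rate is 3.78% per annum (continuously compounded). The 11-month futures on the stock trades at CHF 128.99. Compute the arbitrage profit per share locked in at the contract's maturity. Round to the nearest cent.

PV(dividends) I = 2.54·e^(−0.0378·3/12) + 1.00·e^(−0.0378·9/12) + 1.68·e^(−0.0378·10/12) = 5.1161
Fair futures F* = (S − I)·e^(rT) = (131.10 − 5.1161)·e^0.034650 = 125.9839 × 1.035257 = 130.4257
Market CHF 128.99 < fair 130.4257: forward underpriced → reverse cash-and-carry (short the stock, invest proceeds at r, pay the dividends, go long the forward).
Profit at T = |F_mkt − F*| = |128.99 − 130.4257| = CHF 1.44 per share

CHF 1.44 per share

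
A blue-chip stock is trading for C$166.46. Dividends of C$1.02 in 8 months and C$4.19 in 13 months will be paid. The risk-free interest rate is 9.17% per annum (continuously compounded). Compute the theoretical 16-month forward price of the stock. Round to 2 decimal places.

C$182.74

PV(dividends) I = 1.02·e^(−0.0917·8/12) + 4.19·e^(−0.0917·13/12)
I = 0.9595 + 3.7938 = 4.7533
F = (S − I)·e^(rT) = (166.46 − 4.7533) · e^(0.0917·16/12)
= 161.7067 · e^0.122267 = 161.7067 × 1.130056 = C$182.74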